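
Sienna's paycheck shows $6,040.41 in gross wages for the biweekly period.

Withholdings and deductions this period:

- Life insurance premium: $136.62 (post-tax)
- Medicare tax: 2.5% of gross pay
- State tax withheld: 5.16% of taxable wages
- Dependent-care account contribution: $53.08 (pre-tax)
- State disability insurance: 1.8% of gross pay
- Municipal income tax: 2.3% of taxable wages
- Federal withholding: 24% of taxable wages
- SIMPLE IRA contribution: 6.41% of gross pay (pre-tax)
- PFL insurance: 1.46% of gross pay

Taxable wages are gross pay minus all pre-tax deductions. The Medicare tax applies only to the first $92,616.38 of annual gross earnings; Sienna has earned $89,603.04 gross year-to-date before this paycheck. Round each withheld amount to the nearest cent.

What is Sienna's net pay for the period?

$3,429.47

Dependent-care account contribution: $53.08
SIMPLE IRA contribution: $6,040.41 × 0.0641 = $387.19
Pre-tax total = $53.08 + $387.19 = $440.27
Taxable wages = $6,040.41 − $440.27 = $5,600.14
State tax withheld: $5,600.14 × 0.0516 = $288.97
Municipal income tax: $5,600.14 × 0.023 = $128.80
Federal withholding: $5,600.14 × 0.24 = $1,344.03
State disability insurance: $6,040.41 × 0.018 = $108.73
PFL insurance: $6,040.41 × 0.0146 = $88.19
Medicare tax: only $92,616.38 − $89,603.04 = $3,013.34 of this check is subject → $3,013.34 × 0.025 = $75.33
Life insurance premium: $136.62
Total deductions = $53.08 + $387.19 + $288.97 + $128.80 + $1,344.03 + $108.73 + $88.19 + $75.33 + $136.62 = $2,610.94
Net pay = $6,040.41 − $2,610.94 = $3,429.47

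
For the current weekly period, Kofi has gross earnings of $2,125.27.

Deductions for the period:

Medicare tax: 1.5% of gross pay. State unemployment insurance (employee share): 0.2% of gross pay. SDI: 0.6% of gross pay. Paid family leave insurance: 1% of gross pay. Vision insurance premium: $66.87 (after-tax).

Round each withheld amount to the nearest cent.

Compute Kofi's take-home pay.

$1,988.27

State unemployment insurance (employee share): $2,125.27 × 0.002 = $4.25
Paid family leave insurance: $2,125.27 × 0.01 = $21.25
SDI: $2,125.27 × 0.006 = $12.75
Medicare tax: $2,125.27 × 0.015 = $31.88
Vision insurance premium: $66.87
Total deductions = $4.25 + $21.25 + $12.75 + $31.88 + $66.87 = $137.00
Net pay = $2,125.27 − $137.00 = $1,988.27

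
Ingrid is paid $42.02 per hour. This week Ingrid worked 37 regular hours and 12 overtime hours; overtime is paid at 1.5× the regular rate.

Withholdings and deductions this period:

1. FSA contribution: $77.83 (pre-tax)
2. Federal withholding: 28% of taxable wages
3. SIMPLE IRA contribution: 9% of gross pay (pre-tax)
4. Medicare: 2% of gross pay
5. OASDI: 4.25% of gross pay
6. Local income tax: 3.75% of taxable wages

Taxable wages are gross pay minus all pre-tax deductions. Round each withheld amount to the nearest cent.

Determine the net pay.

Regular pay: 37 × $42.02 = $1,554.74
Overtime pay: 12 × $42.02 × 1.5 = $756.36
Gross pay = $1,554.74 + $756.36 = $2,311.10
FSA contribution: $77.83
SIMPLE IRA contribution: $2,311.10 × 0.09 = $208.00
Pre-tax total = $77.83 + $208.00 = $285.83
Taxable wages = $2,311.10 − $285.83 = $2,025.27
Local income tax: $2,025.27 × 0.0375 = $75.95
Federal withholding: $2,025.27 × 0.28 = $567.08
Medicare: $2,311.10 × 0.02 = $46.22
OASDI: $2,311.10 × 0.0425 = $98.22
Total deductions = $77.83 + $208.00 + $75.95 + $567.08 + $46.22 + $98.22 = $1,073.30
Net pay = $2,311.10 − $1,073.30 = $1,237.80

$1,237.80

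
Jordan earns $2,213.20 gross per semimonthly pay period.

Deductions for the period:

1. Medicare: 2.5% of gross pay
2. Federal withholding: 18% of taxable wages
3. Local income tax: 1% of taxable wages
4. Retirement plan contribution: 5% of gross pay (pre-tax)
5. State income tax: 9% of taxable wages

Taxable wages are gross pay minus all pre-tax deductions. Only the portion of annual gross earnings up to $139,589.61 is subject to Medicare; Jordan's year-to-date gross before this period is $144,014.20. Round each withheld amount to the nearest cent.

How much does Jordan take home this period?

$1,513.82

Retirement plan contribution: $2,213.20 × 0.05 = $110.66
Taxable wages = $2,213.20 − $110.66 = $2,102.54
Federal withholding: $2,102.54 × 0.18 = $378.46
Local income tax: $2,102.54 × 0.01 = $21.03
State income tax: $2,102.54 × 0.09 = $189.23
Medicare: annual cap $139,589.61 already reached (YTD $144,014.20), so $0.00
Total deductions = $110.66 + $378.46 + $21.03 + $189.23 + $0.00 = $699.38
Net pay = $2,213.20 − $699.38 = $1,513.82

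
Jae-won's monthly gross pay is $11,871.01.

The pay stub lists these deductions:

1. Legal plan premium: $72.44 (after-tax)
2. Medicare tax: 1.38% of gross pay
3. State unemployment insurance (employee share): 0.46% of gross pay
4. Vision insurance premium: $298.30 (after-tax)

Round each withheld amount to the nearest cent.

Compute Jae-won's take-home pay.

$11,281.84

Medicare tax: $11,871.01 × 0.0138 = $163.82
State unemployment insurance (employee share): $11,871.01 × 0.0046 = $54.61
Legal plan premium: $72.44
Vision insurance premium: $298.30
Total deductions = $163.82 + $54.61 + $72.44 + $298.30 = $589.17
Net pay = $11,871.01 − $589.17 = $11,281.84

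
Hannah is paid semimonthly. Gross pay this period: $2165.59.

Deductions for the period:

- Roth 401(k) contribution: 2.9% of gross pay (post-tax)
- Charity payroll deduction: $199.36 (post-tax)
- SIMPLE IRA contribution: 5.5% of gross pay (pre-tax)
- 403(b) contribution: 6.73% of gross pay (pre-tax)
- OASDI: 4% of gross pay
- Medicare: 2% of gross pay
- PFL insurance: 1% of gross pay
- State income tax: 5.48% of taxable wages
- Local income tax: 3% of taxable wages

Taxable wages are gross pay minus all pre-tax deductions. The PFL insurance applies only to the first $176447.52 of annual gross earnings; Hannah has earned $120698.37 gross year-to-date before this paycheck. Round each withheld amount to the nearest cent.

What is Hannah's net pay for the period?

SIMPLE IRA contribution: $2165.59 × 0.055 = $119.11
403(b) contribution: $2165.59 × 0.0673 = $145.74
Pre-tax total = $119.11 + $145.74 = $264.85
Taxable wages = $2165.59 − $264.85 = $1900.74
Local income tax: $1900.74 × 0.03 = $57.02
State income tax: $1900.74 × 0.0548 = $104.16
OASDI: $2165.59 × 0.04 = $86.62
PFL insurance: cap not yet reached, full $2165.59 is subject → $2165.59 × 0.01 = $21.66
Medicare: $2165.59 × 0.02 = $43.31
Charity payroll deduction: $199.36
Roth 401(k) contribution: $2165.59 × 0.029 = $62.80
Total deductions = $119.11 + $145.74 + $57.02 + $104.16 + $86.62 + $21.66 + $43.31 + $199.36 + $62.80 = $839.78
Net pay = $2165.59 − $839.78 = $1325.81

$1325.81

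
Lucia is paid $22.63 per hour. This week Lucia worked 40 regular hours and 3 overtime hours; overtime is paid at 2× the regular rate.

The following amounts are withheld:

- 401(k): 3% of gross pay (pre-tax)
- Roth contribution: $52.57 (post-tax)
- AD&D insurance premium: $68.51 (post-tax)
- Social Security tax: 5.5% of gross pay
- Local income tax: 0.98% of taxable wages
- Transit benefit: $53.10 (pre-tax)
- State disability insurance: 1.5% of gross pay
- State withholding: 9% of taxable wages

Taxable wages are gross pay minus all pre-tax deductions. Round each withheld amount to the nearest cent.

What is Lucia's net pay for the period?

$667.23

Regular pay: 40 × $22.63 = $905.20
Overtime pay: 3 × $22.63 × 2 = $135.78
Gross pay = $905.20 + $135.78 = $1040.98
Transit benefit: $53.10
401(k): $1040.98 × 0.03 = $31.23
Pre-tax total = $53.10 + $31.23 = $84.33
Taxable wages = $1040.98 − $84.33 = $956.65
Local income tax: $956.65 × 0.0098 = $9.38
State withholding: $956.65 × 0.09 = $86.10
Social Security tax: $1040.98 × 0.055 = $57.25
State disability insurance: $1040.98 × 0.015 = $15.61
AD&D insurance premium: $68.51
Roth contribution: $52.57
Total deductions = $53.10 + $31.23 + $9.38 + $86.10 + $57.25 + $15.61 + $68.51 + $52.57 = $373.75
Net pay = $1040.98 − $373.75 = $667.23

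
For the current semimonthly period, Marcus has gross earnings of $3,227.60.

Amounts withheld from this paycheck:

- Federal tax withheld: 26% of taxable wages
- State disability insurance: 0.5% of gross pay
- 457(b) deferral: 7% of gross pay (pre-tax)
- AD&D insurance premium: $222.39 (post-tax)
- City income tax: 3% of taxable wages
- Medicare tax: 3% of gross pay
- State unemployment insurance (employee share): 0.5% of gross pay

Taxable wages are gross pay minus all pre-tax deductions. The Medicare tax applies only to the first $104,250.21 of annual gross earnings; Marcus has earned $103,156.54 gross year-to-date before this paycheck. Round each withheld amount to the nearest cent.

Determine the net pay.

$1,843.71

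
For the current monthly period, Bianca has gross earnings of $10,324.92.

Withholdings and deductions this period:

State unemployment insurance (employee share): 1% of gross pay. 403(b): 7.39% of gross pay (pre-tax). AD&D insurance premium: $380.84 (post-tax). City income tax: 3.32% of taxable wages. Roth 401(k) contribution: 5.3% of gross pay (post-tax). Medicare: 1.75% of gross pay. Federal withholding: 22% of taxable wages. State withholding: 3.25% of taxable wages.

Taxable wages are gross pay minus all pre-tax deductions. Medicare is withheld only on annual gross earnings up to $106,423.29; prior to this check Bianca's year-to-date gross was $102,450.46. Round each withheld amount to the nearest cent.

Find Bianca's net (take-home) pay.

$5,729.24

403(b): $10,324.92 × 0.0739 = $763.01
Taxable wages = $10,324.92 − $763.01 = $9,561.91
State withholding: $9,561.91 × 0.0325 = $310.76
Federal withholding: $9,561.91 × 0.22 = $2,103.62
City income tax: $9,561.91 × 0.0332 = $317.46
Medicare: only $106,423.29 − $102,450.46 = $3,972.83 of this check is subject → $3,972.83 × 0.0175 = $69.52
State unemployment insurance (employee share): $10,324.92 × 0.01 = $103.25
Roth 401(k) contribution: $10,324.92 × 0.053 = $547.22
AD&D insurance premium: $380.84
Total deductions = $763.01 + $310.76 + $2,103.62 + $317.46 + $69.52 + $103.25 + $547.22 + $380.84 = $4,595.68
Net pay = $10,324.92 − $4,595.68 = $5,729.24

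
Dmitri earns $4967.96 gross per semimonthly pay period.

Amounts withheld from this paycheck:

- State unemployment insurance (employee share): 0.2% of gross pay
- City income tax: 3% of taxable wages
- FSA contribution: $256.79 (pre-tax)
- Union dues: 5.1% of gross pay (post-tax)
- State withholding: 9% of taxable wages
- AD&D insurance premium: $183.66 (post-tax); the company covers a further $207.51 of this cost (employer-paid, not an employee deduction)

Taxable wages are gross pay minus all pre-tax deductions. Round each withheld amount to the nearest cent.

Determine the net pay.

$3698.85

FSA contribution: $256.79
Taxable wages = $4967.96 − $256.79 = $4711.17
State withholding: $4711.17 × 0.09 = $424.01
City income tax: $4711.17 × 0.03 = $141.34
State unemployment insurance (employee share): $4967.96 × 0.002 = $9.94
Union dues: $4967.96 × 0.051 = $253.37
AD&D insurance premium: $183.66
(Employer's $207.51 toward AD&D insurance premium is not withheld from the employee.)
Total deductions = $256.79 + $424.01 + $141.34 + $9.94 + $253.37 + $183.66 = $1269.11
Net pay = $4967.96 − $1269.11 = $3698.85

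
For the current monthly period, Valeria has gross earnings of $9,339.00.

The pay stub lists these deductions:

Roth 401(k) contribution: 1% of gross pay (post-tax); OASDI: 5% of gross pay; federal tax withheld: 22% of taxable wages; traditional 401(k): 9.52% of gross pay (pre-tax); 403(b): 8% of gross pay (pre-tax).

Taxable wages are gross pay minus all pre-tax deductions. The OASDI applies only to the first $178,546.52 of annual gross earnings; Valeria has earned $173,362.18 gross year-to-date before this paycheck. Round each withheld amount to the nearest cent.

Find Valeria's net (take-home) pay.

$5,655.58

Traditional 401(k): $9,339.00 × 0.0952 = $889.07
403(b): $9,339.00 × 0.08 = $747.12
Pre-tax total = $889.07 + $747.12 = $1,636.19
Taxable wages = $9,339.00 − $1,636.19 = $7,702.81
Federal tax withheld: $7,702.81 × 0.22 = $1,694.62
OASDI: only $178,546.52 − $173,362.18 = $5,184.34 of this check is subject → $5,184.34 × 0.05 = $259.22
Roth 401(k) contribution: $9,339.00 × 0.01 = $93.39
Total deductions = $889.07 + $747.12 + $1,694.62 + $259.22 + $93.39 = $3,683.42
Net pay = $9,339.00 − $3,683.42 = $5,655.58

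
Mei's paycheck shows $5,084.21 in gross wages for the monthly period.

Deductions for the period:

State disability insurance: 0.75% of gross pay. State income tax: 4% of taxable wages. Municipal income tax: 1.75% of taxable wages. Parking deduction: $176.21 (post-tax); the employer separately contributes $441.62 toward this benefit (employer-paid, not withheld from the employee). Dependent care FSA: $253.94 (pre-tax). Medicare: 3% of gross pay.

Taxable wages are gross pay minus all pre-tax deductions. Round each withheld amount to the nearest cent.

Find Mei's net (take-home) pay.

$4,185.66

Dependent care FSA: $253.94
Taxable wages = $5,084.21 − $253.94 = $4,830.27
State income tax: $4,830.27 × 0.04 = $193.21
Municipal income tax: $4,830.27 × 0.0175 = $84.53
Medicare: $5,084.21 × 0.03 = $152.53
State disability insurance: $5,084.21 × 0.0075 = $38.13
Parking deduction: $176.21
(Employer's $441.62 toward parking deduction is not withheld from the employee.)
Total deductions = $253.94 + $193.21 + $84.53 + $152.53 + $38.13 + $176.21 = $898.55
Net pay = $5,084.21 − $898.55 = $4,185.66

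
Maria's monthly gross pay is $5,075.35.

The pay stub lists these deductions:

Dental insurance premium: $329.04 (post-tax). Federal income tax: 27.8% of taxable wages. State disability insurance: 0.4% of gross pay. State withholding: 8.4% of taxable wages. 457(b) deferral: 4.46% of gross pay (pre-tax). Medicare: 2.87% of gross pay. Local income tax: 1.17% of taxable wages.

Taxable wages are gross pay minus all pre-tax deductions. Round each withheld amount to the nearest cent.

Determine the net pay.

457(b) deferral: $5,075.35 × 0.0446 = $226.36
Taxable wages = $5,075.35 − $226.36 = $4,848.99
Federal income tax: $4,848.99 × 0.278 = $1,348.02
State withholding: $4,848.99 × 0.084 = $407.32
Local income tax: $4,848.99 × 0.0117 = $56.73
State disability insurance: $5,075.35 × 0.004 = $20.30
Medicare: $5,075.35 × 0.0287 = $145.66
Dental insurance premium: $329.04
Total deductions = $226.36 + $1,348.02 + $407.32 + $56.73 + $20.30 + $145.66 + $329.04 = $2,533.43
Net pay = $5,075.35 − $2,533.43 = $2,541.92

$2,541.92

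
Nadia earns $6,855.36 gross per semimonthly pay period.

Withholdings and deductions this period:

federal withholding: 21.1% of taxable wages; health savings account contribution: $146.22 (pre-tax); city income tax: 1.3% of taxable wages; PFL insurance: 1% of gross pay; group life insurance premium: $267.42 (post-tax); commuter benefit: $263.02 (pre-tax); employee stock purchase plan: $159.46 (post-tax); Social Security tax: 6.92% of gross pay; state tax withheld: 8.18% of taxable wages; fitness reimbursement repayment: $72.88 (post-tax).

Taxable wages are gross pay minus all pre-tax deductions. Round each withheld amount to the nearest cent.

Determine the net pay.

Health savings account contribution: $146.22
Commuter benefit: $263.02
Pre-tax total = $146.22 + $263.02 = $409.24
Taxable wages = $6,855.36 − $409.24 = $6,446.12
State tax withheld: $6,446.12 × 0.0818 = $527.29
Federal withholding: $6,446.12 × 0.211 = $1,360.13
City income tax: $6,446.12 × 0.013 = $83.80
Social Security tax: $6,855.36 × 0.0692 = $474.39
PFL insurance: $6,855.36 × 0.01 = $68.55
Fitness reimbursement repayment: $72.88
Employee stock purchase plan: $159.46
Group life insurance premium: $267.42
Total deductions = $146.22 + $263.02 + $527.29 + $1,360.13 + $83.80 + $474.39 + $68.55 + $72.88 + $159.46 + $267.42 = $3,423.16
Net pay = $6,855.36 − $3,423.16 = $3,432.20

$3,432.20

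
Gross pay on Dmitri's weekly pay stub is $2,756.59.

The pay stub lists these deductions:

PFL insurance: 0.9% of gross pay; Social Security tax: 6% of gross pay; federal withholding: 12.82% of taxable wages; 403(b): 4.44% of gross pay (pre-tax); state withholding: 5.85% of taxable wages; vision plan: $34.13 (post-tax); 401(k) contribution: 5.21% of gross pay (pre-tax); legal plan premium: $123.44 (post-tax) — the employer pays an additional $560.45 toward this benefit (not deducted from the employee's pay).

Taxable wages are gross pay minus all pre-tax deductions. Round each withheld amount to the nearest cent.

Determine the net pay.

401(k) contribution: $2,756.59 × 0.0521 = $143.62
403(b): $2,756.59 × 0.0444 = $122.39
Pre-tax total = $143.62 + $122.39 = $266.01
Taxable wages = $2,756.59 − $266.01 = $2,490.58
Federal withholding: $2,490.58 × 0.1282 = $319.29
State withholding: $2,490.58 × 0.0585 = $145.70
Social Security tax: $2,756.59 × 0.06 = $165.40
PFL insurance: $2,756.59 × 0.009 = $24.81
Vision plan: $34.13
Legal plan premium: $123.44
(Employer's $560.45 toward legal plan premium is not withheld from the employee.)
Total deductions = $143.62 + $122.39 + $319.29 + $145.70 + $165.40 + $24.81 + $34.13 + $123.44 = $1,078.78
Net pay = $2,756.59 − $1,078.78 = $1,677.81

$1,677.81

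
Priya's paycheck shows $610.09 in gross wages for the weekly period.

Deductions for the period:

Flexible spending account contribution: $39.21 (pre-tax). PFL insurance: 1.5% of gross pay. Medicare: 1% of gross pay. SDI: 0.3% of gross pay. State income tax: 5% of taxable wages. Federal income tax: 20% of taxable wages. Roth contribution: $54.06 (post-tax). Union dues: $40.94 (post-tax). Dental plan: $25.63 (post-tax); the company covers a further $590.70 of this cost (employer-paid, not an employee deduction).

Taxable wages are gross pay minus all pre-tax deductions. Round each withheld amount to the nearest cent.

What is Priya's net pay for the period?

Flexible spending account contribution: $39.21
Taxable wages = $610.09 − $39.21 = $570.88
Federal income tax: $570.88 × 0.2 = $114.18
State income tax: $570.88 × 0.05 = $28.54
PFL insurance: $610.09 × 0.015 = $9.15
SDI: $610.09 × 0.003 = $1.83
Medicare: $610.09 × 0.01 = $6.10
Union dues: $40.94
Roth contribution: $54.06
Dental plan: $25.63
(Employer's $590.70 toward dental plan is not withheld from the employee.)
Total deductions = $39.21 + $114.18 + $28.54 + $9.15 + $1.83 + $6.10 + $40.94 + $54.06 + $25.63 = $319.64
Net pay = $610.09 − $319.64 = $290.45

$290.45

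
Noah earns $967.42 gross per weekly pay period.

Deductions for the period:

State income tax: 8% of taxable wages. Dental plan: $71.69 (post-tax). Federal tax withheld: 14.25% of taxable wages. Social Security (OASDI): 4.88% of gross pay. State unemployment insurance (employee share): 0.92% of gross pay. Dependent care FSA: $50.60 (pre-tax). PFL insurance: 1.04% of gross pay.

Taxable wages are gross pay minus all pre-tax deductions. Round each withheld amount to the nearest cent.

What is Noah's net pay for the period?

$574.96

Dependent care FSA: $50.60
Taxable wages = $967.42 − $50.60 = $916.82
State income tax: $916.82 × 0.08 = $73.35
Federal tax withheld: $916.82 × 0.1425 = $130.65
State unemployment insurance (employee share): $967.42 × 0.0092 = $8.90
PFL insurance: $967.42 × 0.0104 = $10.06
Social Security (OASDI): $967.42 × 0.0488 = $47.21
Dental plan: $71.69
Total deductions = $50.60 + $73.35 + $130.65 + $8.90 + $10.06 + $47.21 + $71.69 = $392.46
Net pay = $967.42 − $392.46 = $574.96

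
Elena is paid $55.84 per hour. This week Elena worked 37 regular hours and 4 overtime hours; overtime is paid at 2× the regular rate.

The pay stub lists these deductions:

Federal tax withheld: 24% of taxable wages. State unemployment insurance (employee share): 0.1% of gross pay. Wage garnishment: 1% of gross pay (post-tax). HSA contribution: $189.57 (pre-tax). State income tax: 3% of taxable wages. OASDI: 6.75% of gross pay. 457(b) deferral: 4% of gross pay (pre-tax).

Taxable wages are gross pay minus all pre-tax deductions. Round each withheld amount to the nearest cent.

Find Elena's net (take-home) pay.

Regular pay: 37 × $55.84 = $2,066.08
Overtime pay: 4 × $55.84 × 2 = $446.72
Gross pay = $2,066.08 + $446.72 = $2,512.80
HSA contribution: $189.57
457(b) deferral: $2,512.80 × 0.04 = $100.51
Pre-tax total = $189.57 + $100.51 = $290.08
Taxable wages = $2,512.80 − $290.08 = $2,222.72
State income tax: $2,222.72 × 0.03 = $66.68
Federal tax withheld: $2,222.72 × 0.24 = $533.45
OASDI: $2,512.80 × 0.0675 = $169.61
State unemployment insurance (employee share): $2,512.80 × 0.001 = $2.51
Wage garnishment: $2,512.80 × 0.01 = $25.13
Total deductions = $189.57 + $100.51 + $66.68 + $533.45 + $169.61 + $2.51 + $25.13 = $1,087.46
Net pay = $2,512.80 − $1,087.46 = $1,425.34

$1,425.34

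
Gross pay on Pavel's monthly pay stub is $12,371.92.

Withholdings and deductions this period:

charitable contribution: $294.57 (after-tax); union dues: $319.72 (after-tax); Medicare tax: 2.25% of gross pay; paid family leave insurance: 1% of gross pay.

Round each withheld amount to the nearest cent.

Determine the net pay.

Medicare tax: $12,371.92 × 0.0225 = $278.37
Paid family leave insurance: $12,371.92 × 0.01 = $123.72
Charitable contribution: $294.57
Union dues: $319.72
Total deductions = $278.37 + $123.72 + $294.57 + $319.72 = $1,016.38
Net pay = $12,371.92 − $1,016.38 = $11,355.54

$11,355.54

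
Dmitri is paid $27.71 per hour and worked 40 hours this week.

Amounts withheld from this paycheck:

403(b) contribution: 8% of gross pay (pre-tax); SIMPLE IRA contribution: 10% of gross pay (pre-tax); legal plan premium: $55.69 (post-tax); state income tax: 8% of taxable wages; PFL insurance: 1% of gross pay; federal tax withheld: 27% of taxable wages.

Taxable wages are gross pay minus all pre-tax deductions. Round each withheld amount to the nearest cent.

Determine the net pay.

$524.01

Gross pay: 40 × $27.71 = $1,108.40
403(b) contribution: $1,108.40 × 0.08 = $88.67
SIMPLE IRA contribution: $1,108.40 × 0.1 = $110.84
Pre-tax total = $88.67 + $110.84 = $199.51
Taxable wages = $1,108.40 − $199.51 = $908.89
State income tax: $908.89 × 0.08 = $72.71
Federal tax withheld: $908.89 × 0.27 = $245.40
PFL insurance: $1,108.40 × 0.01 = $11.08
Legal plan premium: $55.69
Total deductions = $88.67 + $110.84 + $72.71 + $245.40 + $11.08 + $55.69 = $584.39
Net pay = $1,108.40 − $584.39 = $524.01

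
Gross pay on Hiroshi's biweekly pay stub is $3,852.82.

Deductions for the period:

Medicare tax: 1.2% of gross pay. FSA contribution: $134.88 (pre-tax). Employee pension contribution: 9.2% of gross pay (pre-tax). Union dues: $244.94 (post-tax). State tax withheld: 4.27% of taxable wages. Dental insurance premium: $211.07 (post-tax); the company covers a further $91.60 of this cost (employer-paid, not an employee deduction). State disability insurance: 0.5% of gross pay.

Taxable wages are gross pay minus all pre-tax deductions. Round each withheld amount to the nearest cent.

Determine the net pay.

$2,698.36

Employee pension contribution: $3,852.82 × 0.092 = $354.46
FSA contribution: $134.88
Pre-tax total = $354.46 + $134.88 = $489.34
Taxable wages = $3,852.82 − $489.34 = $3,363.48
State tax withheld: $3,363.48 × 0.0427 = $143.62
State disability insurance: $3,852.82 × 0.005 = $19.26
Medicare tax: $3,852.82 × 0.012 = $46.23
Union dues: $244.94
Dental insurance premium: $211.07
(Employer's $91.60 toward dental insurance premium is not withheld from the employee.)
Total deductions = $354.46 + $134.88 + $143.62 + $19.26 + $46.23 + $244.94 + $211.07 = $1,154.46
Net pay = $3,852.82 − $1,154.46 = $2,698.36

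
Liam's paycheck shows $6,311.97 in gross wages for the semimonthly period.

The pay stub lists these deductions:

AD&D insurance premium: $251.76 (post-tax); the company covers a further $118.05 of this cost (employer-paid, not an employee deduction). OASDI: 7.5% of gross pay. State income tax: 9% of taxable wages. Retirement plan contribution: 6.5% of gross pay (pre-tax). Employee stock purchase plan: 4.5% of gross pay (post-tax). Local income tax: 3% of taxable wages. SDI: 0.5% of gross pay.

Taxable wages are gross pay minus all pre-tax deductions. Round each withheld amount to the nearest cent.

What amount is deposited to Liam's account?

$4,152.73

Retirement plan contribution: $6,311.97 × 0.065 = $410.28
Taxable wages = $6,311.97 − $410.28 = $5,901.69
State income tax: $5,901.69 × 0.09 = $531.15
Local income tax: $5,901.69 × 0.03 = $177.05
SDI: $6,311.97 × 0.005 = $31.56
OASDI: $6,311.97 × 0.075 = $473.40
Employee stock purchase plan: $6,311.97 × 0.045 = $284.04
AD&D insurance premium: $251.76
(Employer's $118.05 toward AD&D insurance premium is not withheld from the employee.)
Total deductions = $410.28 + $531.15 + $177.05 + $31.56 + $473.40 + $284.04 + $251.76 = $2,159.24
Net pay = $6,311.97 − $2,159.24 = $4,152.73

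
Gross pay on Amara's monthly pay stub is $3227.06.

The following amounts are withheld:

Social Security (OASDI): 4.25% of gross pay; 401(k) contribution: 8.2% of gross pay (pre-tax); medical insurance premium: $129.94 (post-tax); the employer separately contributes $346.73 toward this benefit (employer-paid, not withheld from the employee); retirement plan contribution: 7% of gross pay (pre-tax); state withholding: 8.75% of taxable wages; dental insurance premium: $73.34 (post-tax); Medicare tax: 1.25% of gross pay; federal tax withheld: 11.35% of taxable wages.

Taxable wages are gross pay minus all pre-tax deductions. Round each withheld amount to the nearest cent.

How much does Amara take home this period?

$1805.73

Retirement plan contribution: $3227.06 × 0.07 = $225.89
401(k) contribution: $3227.06 × 0.082 = $264.62
Pre-tax total = $225.89 + $264.62 = $490.51
Taxable wages = $3227.06 − $490.51 = $2736.55
State withholding: $2736.55 × 0.0875 = $239.45
Federal tax withheld: $2736.55 × 0.1135 = $310.60
Medicare tax: $3227.06 × 0.0125 = $40.34
Social Security (OASDI): $3227.06 × 0.0425 = $137.15
Medical insurance premium: $129.94
Dental insurance premium: $73.34
(Employer's $346.73 toward medical insurance premium is not withheld from the employee.)
Total deductions = $225.89 + $264.62 + $239.45 + $310.60 + $40.34 + $137.15 + $129.94 + $73.34 = $1421.33
Net pay = $3227.06 − $1421.33 = $1805.73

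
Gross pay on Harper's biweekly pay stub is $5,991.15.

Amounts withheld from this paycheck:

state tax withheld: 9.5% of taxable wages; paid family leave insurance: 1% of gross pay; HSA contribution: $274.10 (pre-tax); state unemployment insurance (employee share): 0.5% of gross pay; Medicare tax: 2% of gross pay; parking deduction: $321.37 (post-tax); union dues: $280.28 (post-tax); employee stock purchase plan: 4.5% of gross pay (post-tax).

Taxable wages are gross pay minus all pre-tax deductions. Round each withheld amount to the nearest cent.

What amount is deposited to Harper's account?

$4,092.99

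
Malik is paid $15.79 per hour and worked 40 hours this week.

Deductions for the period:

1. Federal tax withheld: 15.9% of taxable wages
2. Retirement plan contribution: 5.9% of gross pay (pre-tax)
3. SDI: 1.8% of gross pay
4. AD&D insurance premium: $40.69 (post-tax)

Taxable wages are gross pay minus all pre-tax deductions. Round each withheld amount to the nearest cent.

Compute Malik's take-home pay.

$447.78

Gross pay: 40 × $15.79 = $631.60
Retirement plan contribution: $631.60 × 0.059 = $37.26
Taxable wages = $631.60 − $37.26 = $594.34
Federal tax withheld: $594.34 × 0.159 = $94.50
SDI: $631.60 × 0.018 = $11.37
AD&D insurance premium: $40.69
Total deductions = $37.26 + $94.50 + $11.37 + $40.69 = $183.82
Net pay = $631.60 − $183.82 = $447.78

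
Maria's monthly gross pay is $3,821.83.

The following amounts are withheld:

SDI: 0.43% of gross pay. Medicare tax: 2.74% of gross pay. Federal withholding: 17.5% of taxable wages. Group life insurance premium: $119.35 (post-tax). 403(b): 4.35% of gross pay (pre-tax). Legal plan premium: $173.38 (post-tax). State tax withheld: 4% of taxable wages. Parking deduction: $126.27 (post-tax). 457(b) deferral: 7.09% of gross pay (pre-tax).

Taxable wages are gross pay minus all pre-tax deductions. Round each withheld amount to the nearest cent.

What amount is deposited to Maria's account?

457(b) deferral: $3,821.83 × 0.0709 = $270.97
403(b): $3,821.83 × 0.0435 = $166.25
Pre-tax total = $270.97 + $166.25 = $437.22
Taxable wages = $3,821.83 − $437.22 = $3,384.61
State tax withheld: $3,384.61 × 0.04 = $135.38
Federal withholding: $3,384.61 × 0.175 = $592.31
SDI: $3,821.83 × 0.0043 = $16.43
Medicare tax: $3,821.83 × 0.0274 = $104.72
Legal plan premium: $173.38
Parking deduction: $126.27
Group life insurance premium: $119.35
Total deductions = $270.97 + $166.25 + $135.38 + $592.31 + $16.43 + $104.72 + $173.38 + $126.27 + $119.35 = $1,705.06
Net pay = $3,821.83 − $1,705.06 = $2,116.77

$2,116.77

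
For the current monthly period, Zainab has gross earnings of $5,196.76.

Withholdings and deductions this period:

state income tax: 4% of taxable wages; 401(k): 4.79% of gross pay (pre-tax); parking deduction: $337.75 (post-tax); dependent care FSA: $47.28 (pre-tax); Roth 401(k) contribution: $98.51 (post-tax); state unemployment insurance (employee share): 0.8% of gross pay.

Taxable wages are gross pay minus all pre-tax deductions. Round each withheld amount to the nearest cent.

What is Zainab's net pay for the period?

Dependent care FSA: $47.28
401(k): $5,196.76 × 0.0479 = $248.92
Pre-tax total = $47.28 + $248.92 = $296.20
Taxable wages = $5,196.76 − $296.20 = $4,900.56
State income tax: $4,900.56 × 0.04 = $196.02
State unemployment insurance (employee share): $5,196.76 × 0.008 = $41.57
Parking deduction: $337.75
Roth 401(k) contribution: $98.51
Total deductions = $47.28 + $248.92 + $196.02 + $41.57 + $337.75 + $98.51 = $970.05
Net pay = $5,196.76 − $970.05 = $4,226.71

$4,226.71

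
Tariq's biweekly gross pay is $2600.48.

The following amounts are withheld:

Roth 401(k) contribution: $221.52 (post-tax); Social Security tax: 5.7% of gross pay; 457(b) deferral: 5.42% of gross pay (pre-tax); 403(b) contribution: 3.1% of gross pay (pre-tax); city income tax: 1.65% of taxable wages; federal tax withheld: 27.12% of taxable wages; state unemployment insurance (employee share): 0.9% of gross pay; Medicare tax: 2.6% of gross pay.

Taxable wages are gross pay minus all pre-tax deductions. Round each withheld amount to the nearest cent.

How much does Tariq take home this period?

457(b) deferral: $2600.48 × 0.0542 = $140.95
403(b) contribution: $2600.48 × 0.031 = $80.61
Pre-tax total = $140.95 + $80.61 = $221.56
Taxable wages = $2600.48 − $221.56 = $2378.92
City income tax: $2378.92 × 0.0165 = $39.25
Federal tax withheld: $2378.92 × 0.2712 = $645.16
State unemployment insurance (employee share): $2600.48 × 0.009 = $23.40
Medicare tax: $2600.48 × 0.026 = $67.61
Social Security tax: $2600.48 × 0.057 = $148.23
Roth 401(k) contribution: $221.52
Total deductions = $140.95 + $80.61 + $39.25 + $645.16 + $23.40 + $67.61 + $148.23 + $221.52 = $1366.73
Net pay = $2600.48 − $1366.73 = $1233.75

$1233.75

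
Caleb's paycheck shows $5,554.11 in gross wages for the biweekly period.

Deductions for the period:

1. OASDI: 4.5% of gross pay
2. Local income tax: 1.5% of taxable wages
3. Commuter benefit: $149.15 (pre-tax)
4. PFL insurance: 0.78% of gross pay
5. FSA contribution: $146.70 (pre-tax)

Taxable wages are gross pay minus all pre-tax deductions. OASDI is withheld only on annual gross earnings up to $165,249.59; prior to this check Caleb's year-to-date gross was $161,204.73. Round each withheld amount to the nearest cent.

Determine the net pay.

Commuter benefit: $149.15
FSA contribution: $146.70
Pre-tax total = $149.15 + $146.70 = $295.85
Taxable wages = $5,554.11 − $295.85 = $5,258.26
Local income tax: $5,258.26 × 0.015 = $78.87
OASDI: only $165,249.59 − $161,204.73 = $4,044.86 of this check is subject → $4,044.86 × 0.045 = $182.02
PFL insurance: $5,554.11 × 0.0078 = $43.32
Total deductions = $149.15 + $146.70 + $78.87 + $182.02 + $43.32 = $600.06
Net pay = $5,554.11 − $600.06 = $4,954.05

$4,954.05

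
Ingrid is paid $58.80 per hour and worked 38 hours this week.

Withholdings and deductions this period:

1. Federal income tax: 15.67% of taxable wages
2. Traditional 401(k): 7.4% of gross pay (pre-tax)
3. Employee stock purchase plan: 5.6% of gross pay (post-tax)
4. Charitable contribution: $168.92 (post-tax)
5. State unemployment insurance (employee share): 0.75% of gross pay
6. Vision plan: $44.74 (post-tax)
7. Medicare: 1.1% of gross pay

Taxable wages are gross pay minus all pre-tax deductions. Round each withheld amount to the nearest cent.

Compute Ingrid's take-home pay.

$1,364.70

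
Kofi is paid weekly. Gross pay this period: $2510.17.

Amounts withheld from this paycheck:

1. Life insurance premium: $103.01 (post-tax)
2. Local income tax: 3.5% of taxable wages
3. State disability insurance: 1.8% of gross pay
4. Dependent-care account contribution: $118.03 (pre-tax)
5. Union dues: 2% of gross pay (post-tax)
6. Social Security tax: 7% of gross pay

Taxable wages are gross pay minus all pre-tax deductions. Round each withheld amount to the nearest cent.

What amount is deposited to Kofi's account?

$1934.32

Dependent-care account contribution: $118.03
Taxable wages = $2510.17 − $118.03 = $2392.14
Local income tax: $2392.14 × 0.035 = $83.72
State disability insurance: $2510.17 × 0.018 = $45.18
Social Security tax: $2510.17 × 0.07 = $175.71
Union dues: $2510.17 × 0.02 = $50.20
Life insurance premium: $103.01
Total deductions = $118.03 + $83.72 + $45.18 + $175.71 + $50.20 + $103.01 = $575.85
Net pay = $2510.17 − $575.85 = $1934.32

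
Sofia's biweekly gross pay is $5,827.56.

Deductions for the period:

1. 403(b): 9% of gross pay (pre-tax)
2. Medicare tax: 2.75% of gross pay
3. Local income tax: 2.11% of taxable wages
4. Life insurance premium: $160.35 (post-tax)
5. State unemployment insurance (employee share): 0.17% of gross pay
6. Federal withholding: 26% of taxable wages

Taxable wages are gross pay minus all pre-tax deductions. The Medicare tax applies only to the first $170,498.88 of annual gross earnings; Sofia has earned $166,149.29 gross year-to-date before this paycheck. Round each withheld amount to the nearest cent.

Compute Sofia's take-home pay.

$3,522.52

403(b): $5,827.56 × 0.09 = $524.48
Taxable wages = $5,827.56 − $524.48 = $5,303.08
Federal withholding: $5,303.08 × 0.26 = $1,378.80
Local income tax: $5,303.08 × 0.0211 = $111.89
State unemployment insurance (employee share): $5,827.56 × 0.0017 = $9.91
Medicare tax: only $170,498.88 − $166,149.29 = $4,349.59 of this check is subject → $4,349.59 × 0.0275 = $119.61
Life insurance premium: $160.35
Total deductions = $524.48 + $1,378.80 + $111.89 + $9.91 + $119.61 + $160.35 = $2,305.04
Net pay = $5,827.56 − $2,305.04 = $3,522.52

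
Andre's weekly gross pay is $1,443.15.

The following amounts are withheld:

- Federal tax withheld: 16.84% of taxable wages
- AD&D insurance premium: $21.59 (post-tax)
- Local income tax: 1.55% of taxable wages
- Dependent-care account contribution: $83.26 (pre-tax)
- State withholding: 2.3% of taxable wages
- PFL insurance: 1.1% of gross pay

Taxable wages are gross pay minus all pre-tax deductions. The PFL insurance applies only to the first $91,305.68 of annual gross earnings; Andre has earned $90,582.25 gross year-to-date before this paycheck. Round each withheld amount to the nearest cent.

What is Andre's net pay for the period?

$1,048.97

Dependent-care account contribution: $83.26
Taxable wages = $1,443.15 − $83.26 = $1,359.89
Federal tax withheld: $1,359.89 × 0.1684 = $229.01
Local income tax: $1,359.89 × 0.0155 = $21.08
State withholding: $1,359.89 × 0.023 = $31.28
PFL insurance: only $91,305.68 − $90,582.25 = $723.43 of this check is subject → $723.43 × 0.011 = $7.96
AD&D insurance premium: $21.59
Total deductions = $83.26 + $229.01 + $21.08 + $31.28 + $7.96 + $21.59 = $394.18
Net pay = $1,443.15 − $394.18 = $1,048.97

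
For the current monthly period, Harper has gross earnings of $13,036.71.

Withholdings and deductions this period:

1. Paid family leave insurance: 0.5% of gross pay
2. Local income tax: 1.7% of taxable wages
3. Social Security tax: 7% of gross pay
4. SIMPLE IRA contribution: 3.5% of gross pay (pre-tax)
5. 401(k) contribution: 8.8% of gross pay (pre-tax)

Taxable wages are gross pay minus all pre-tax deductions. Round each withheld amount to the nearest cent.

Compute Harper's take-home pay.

$10,261.09

401(k) contribution: $13,036.71 × 0.088 = $1,147.23
SIMPLE IRA contribution: $13,036.71 × 0.035 = $456.28
Pre-tax total = $1,147.23 + $456.28 = $1,603.51
Taxable wages = $13,036.71 − $1,603.51 = $11,433.20
Local income tax: $11,433.20 × 0.017 = $194.36
Social Security tax: $13,036.71 × 0.07 = $912.57
Paid family leave insurance: $13,036.71 × 0.005 = $65.18
Total deductions = $1,147.23 + $456.28 + $194.36 + $912.57 + $65.18 = $2,775.62
Net pay = $13,036.71 − $2,775.62 = $10,261.09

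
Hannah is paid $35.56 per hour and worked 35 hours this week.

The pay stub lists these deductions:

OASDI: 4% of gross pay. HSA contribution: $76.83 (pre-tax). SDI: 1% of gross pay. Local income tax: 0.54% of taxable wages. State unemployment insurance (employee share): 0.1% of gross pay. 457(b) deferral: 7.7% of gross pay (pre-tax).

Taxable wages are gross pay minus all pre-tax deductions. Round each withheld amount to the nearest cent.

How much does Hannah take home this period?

$1002.68

Gross pay: 35 × $35.56 = $1244.60
457(b) deferral: $1244.60 × 0.077 = $95.83
HSA contribution: $76.83
Pre-tax total = $95.83 + $76.83 = $172.66
Taxable wages = $1244.60 − $172.66 = $1071.94
Local income tax: $1071.94 × 0.0054 = $5.79
State unemployment insurance (employee share): $1244.60 × 0.001 = $1.24
OASDI: $1244.60 × 0.04 = $49.78
SDI: $1244.60 × 0.01 = $12.45
Total deductions = $95.83 + $76.83 + $5.79 + $1.24 + $49.78 + $12.45 = $241.92
Net pay = $1244.60 − $241.92 = $1002.68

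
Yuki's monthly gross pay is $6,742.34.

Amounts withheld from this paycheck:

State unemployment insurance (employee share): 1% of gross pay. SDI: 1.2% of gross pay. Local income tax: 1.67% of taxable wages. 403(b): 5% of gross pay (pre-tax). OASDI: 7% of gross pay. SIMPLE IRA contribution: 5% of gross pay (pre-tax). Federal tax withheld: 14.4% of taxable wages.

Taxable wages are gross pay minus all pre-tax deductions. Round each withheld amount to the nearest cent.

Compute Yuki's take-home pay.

$4,472.66

SIMPLE IRA contribution: $6,742.34 × 0.05 = $337.12
403(b): $6,742.34 × 0.05 = $337.12
Pre-tax total = $337.12 + $337.12 = $674.24
Taxable wages = $6,742.34 − $674.24 = $6,068.10
Federal tax withheld: $6,068.10 × 0.144 = $873.81
Local income tax: $6,068.10 × 0.0167 = $101.34
State unemployment insurance (employee share): $6,742.34 × 0.01 = $67.42
SDI: $6,742.34 × 0.012 = $80.91
OASDI: $6,742.34 × 0.07 = $471.96
Total deductions = $337.12 + $337.12 + $873.81 + $101.34 + $67.42 + $80.91 + $471.96 = $2,269.68
Net pay = $6,742.34 − $2,269.68 = $4,472.66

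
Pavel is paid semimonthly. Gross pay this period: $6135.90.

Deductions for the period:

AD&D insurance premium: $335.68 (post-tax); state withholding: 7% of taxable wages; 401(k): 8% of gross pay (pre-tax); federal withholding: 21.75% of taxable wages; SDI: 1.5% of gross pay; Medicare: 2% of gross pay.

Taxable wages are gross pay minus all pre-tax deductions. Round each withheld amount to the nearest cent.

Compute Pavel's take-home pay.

401(k): $6135.90 × 0.08 = $490.87
Taxable wages = $6135.90 − $490.87 = $5645.03
State withholding: $5645.03 × 0.07 = $395.15
Federal withholding: $5645.03 × 0.2175 = $1227.79
SDI: $6135.90 × 0.015 = $92.04
Medicare: $6135.90 × 0.02 = $122.72
AD&D insurance premium: $335.68
Total deductions = $490.87 + $395.15 + $1227.79 + $92.04 + $122.72 + $335.68 = $2664.25
Net pay = $6135.90 − $2664.25 = $3471.65

$3471.65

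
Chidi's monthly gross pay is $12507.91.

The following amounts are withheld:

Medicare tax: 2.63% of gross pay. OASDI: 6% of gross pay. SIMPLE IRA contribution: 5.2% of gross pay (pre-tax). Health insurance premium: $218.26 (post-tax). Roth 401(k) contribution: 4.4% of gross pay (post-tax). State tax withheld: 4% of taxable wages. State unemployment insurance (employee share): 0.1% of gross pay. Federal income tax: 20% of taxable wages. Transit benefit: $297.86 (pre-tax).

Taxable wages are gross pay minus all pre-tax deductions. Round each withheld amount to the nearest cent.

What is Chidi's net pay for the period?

$6924.77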